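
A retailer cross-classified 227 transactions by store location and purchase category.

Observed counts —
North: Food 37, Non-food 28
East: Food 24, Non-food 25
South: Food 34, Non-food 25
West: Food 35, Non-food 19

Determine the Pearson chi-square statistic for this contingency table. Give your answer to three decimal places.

Row totals: 65, 49, 59, 54. Column totals: 130, 97. Grand total N = 227.
Expected counts (row total × column total / N):
  North, Food: 65×130/227 = 37.2247
  North, Non-food: 65×97/227 = 27.7753
  East, Food: 49×130/227 = 28.0617
  East, Non-food: 49×97/227 = 20.9383
  South, Food: 59×130/227 = 33.7885
  South, Non-food: 59×97/227 = 25.2115
  West, Food: 54×130/227 = 30.9251
  West, Non-food: 54×97/227 = 23.0749
Contributions (O − E)²/E:
  (37 − 37.2247)²/37.2247 = 0.0014
  (28 − 27.7753)²/27.7753 = 0.0018
  (24 − 28.0617)²/28.0617 = 0.5879
  (25 − 20.9383)²/20.9383 = 0.7879
  (34 − 33.7885)²/33.7885 = 0.0013
  (25 − 25.2115)²/25.2115 = 0.0018
  (35 − 30.9251)²/30.9251 = 0.5369
  (19 − 23.0749)²/23.0749 = 0.7196
χ² = 0.0014 + 0.0018 + 0.5879 + 0.7879 + 0.0013 + 0.0018 + 0.5369 + 0.7196 = 2.639

2.639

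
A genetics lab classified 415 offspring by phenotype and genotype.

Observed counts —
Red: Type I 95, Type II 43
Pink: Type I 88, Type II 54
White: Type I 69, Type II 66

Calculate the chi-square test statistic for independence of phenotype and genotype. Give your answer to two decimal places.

Row totals: 138, 142, 135. Column totals: 252, 163. Grand total N = 415.
Expected counts (row total × column total / N):
  Red, Type I: 138×252/415 = 83.798
  Red, Type II: 138×163/415 = 54.202
  Pink, Type I: 142×252/415 = 86.227
  Pink, Type II: 142×163/415 = 55.773
  White, Type I: 135×252/415 = 81.976
  White, Type II: 135×163/415 = 53.024
Contributions (O − E)²/E:
  (95 − 83.798)²/83.798 = 1.4975
  (43 − 54.202)²/54.202 = 2.3151
  (88 − 86.227)²/86.227 = 0.0365
  (54 − 55.773)²/55.773 = 0.0564
  (69 − 81.976)²/81.976 = 2.0540
  (66 − 53.024)²/53.024 = 3.1755
χ² = 1.4975 + 2.3151 + 0.0365 + 0.0564 + 2.0540 + 3.1755 = 9.14

9.14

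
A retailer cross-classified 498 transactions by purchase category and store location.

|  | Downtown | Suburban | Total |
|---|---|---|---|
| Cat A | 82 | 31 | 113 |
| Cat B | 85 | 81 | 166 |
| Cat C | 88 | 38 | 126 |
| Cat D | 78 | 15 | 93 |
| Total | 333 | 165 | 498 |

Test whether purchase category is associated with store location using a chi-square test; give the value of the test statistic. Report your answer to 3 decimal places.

Grand total N = 498.
Expected counts (row total × column total / N):
  Cat A, Downtown: 113×333/498 = 75.5602
  Cat A, Suburban: 113×165/498 = 37.4398
  Cat B, Downtown: 166×333/498 = 111.0000
  Cat B, Suburban: 166×165/498 = 55.0000
  Cat C, Downtown: 126×333/498 = 84.2530
  Cat C, Suburban: 126×165/498 = 41.7470
  Cat D, Downtown: 93×333/498 = 62.1867
  Cat D, Suburban: 93×165/498 = 30.8133
Contributions (O − E)²/E:
  (82 − 75.5602)²/75.5602 = 0.5488
  (31 − 37.4398)²/37.4398 = 1.1077
  (85 − 111.0000)²/111.0000 = 6.0901
  (81 − 55.0000)²/55.0000 = 12.2909
  (88 − 84.2530)²/84.2530 = 0.1666
  (38 − 41.7470)²/41.7470 = 0.3363
  (78 − 62.1867)²/62.1867 = 4.0211
  (15 − 30.8133)²/30.8133 = 8.1153
χ² = 0.5488 + 1.1077 + 6.0901 + 12.2909 + 0.1666 + 0.3363 + 4.0211 + 8.1153 = 32.677

32.677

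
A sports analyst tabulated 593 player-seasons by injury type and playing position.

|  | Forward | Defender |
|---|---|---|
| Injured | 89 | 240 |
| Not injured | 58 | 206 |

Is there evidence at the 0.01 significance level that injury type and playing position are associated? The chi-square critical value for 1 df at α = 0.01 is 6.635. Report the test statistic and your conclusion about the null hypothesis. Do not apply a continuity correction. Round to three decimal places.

2.029; fail to reject H₀

Row totals: 329, 264. Column totals: 147, 446. Grand total N = 593.
Expected counts (row total × column total / N):
  Injured, Forward: 329×147/593 = 81.5565
  Injured, Defender: 329×446/593 = 247.4435
  Not injured, Forward: 264×147/593 = 65.4435
  Not injured, Defender: 264×446/593 = 198.5565
Contributions (O − E)²/E:
  (89 − 81.5565)²/81.5565 = 0.6794
  (240 − 247.4435)²/247.4435 = 0.2239
  (58 − 65.4435)²/65.4435 = 0.8466
  (206 − 198.5565)²/198.5565 = 0.2790
χ² = 0.6794 + 0.2239 + 0.8466 + 0.2790 = 2.029
df = (2−1)(2−1) = 1. Since 2.029 < 6.635, fail to reject the null hypothesis of independence at α = 0.01.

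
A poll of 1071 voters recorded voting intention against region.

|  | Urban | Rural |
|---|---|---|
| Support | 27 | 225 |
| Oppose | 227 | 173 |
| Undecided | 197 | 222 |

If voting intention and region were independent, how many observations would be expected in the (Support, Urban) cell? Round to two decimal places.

Row total (Support) = 252; column total (Urban) = 451; grand total N = 1071.
Expected count = (row total × column total) / N = 252 × 451 / 1071 = 106.12.

106.12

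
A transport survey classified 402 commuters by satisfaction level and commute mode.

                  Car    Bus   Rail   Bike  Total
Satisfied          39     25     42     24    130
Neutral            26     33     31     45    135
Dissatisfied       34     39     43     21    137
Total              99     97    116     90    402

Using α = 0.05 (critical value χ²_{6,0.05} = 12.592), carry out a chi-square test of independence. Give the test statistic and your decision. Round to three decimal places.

19.107; reject H₀

Grand total N = 402.
Expected counts (row total × column total / N):
  Satisfied, Car: 130×99/402 = 32.0149
  Satisfied, Bus: 130×97/402 = 31.3682
  Satisfied, Rail: 130×116/402 = 37.5124
  Satisfied, Bike: 130×90/402 = 29.1045
  Neutral, Car: 135×99/402 = 33.2463
  Neutral, Bus: 135×97/402 = 32.5746
  Neutral, Rail: 135×116/402 = 38.9552
  Neutral, Bike: 135×90/402 = 30.2239
  Dissatisfied, Car: 137×99/402 = 33.7388
  Dissatisfied, Bus: 137×97/402 = 33.0572
  Dissatisfied, Rail: 137×116/402 = 39.5323
  Dissatisfied, Bike: 137×90/402 = 30.6716
Contributions (O − E)²/E:
  (39 − 32.0149)²/32.0149 = 1.5240
  (25 − 31.3682)²/31.3682 = 1.2928
  (42 − 37.5124)²/37.5124 = 0.5369
  (24 − 29.1045)²/29.1045 = 0.8953
  (26 − 33.2463)²/33.2463 = 1.5794
  (33 − 32.5746)²/32.5746 = 0.0056
  (31 − 38.9552)²/38.9552 = 1.6246
  (45 − 30.2239)²/30.2239 = 7.2239
  (34 − 33.7388)²/33.7388 = 0.0020
  (39 − 33.0572)²/33.0572 = 1.0684
  (43 − 39.5323)²/39.5323 = 0.3042
  (21 − 30.6716)²/30.6716 = 3.0497
χ² = 1.5240 + 1.2928 + 0.5369 + 0.8953 + 1.5794 + 0.0056 + 1.6246 + 7.2239 + 0.0020 + 1.0684 + 0.3042 + 3.0497 = 19.107
df = (3−1)(4−1) = 6. Since 19.107 > 12.592, reject the null hypothesis of independence at α = 0.05.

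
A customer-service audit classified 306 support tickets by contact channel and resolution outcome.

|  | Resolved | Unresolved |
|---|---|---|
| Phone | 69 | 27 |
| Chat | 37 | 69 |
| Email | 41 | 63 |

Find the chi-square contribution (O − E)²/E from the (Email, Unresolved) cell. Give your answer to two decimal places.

Row total (Email) = 104; column total (Unresolved) = 159; N = 306.
Expected count E = 104 × 159 / 306 = 54.039.
Contribution = (O − E)²/E = (63 − 54.039)² / 54.039 = 1.49.

1.49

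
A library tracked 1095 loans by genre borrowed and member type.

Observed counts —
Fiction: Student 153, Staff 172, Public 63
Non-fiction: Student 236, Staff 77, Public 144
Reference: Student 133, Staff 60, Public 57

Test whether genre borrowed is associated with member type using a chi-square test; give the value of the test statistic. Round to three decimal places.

87.371

Row totals: 388, 457, 250. Column totals: 522, 309, 264. Grand total N = 1095.
Expected counts (row total × column total / N):
  Fiction, Student: 388×522/1095 = 184.9644
  Fiction, Staff: 388×309/1095 = 109.4904
  Fiction, Public: 388×264/1095 = 93.5452
  Non-fiction, Student: 457×522/1095 = 217.8575
  Non-fiction, Staff: 457×309/1095 = 128.9616
  Non-fiction, Public: 457×264/1095 = 110.1808
  Reference, Student: 250×522/1095 = 119.1781
  Reference, Staff: 250×309/1095 = 70.5479
  Reference, Public: 250×264/1095 = 60.2740
Contributions (O − E)²/E:
  (153 − 184.9644)²/184.9644 = 5.5239
  (172 − 109.4904)²/109.4904 = 35.6876
  (63 − 93.5452)²/93.5452 = 9.9739
  (236 − 217.8575)²/217.8575 = 1.5109
  (77 − 128.9616)²/128.9616 = 20.9365
  (144 − 110.1808)²/110.1808 = 10.3806
  (133 − 119.1781)²/119.1781 = 1.6030
  (60 − 70.5479)²/70.5479 = 1.5771
  (57 − 60.2740)²/60.2740 = 0.1778
χ² = 5.5239 + 35.6876 + 9.9739 + 1.5109 + 20.9365 + 10.3806 + 1.6030 + 1.5771 + 0.1778 = 87.371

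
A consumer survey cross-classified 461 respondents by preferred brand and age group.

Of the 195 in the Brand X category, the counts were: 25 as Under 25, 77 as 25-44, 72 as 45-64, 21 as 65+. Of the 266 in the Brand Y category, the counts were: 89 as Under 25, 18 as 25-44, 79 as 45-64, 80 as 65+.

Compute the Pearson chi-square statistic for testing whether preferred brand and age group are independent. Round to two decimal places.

98.77

Row totals: 195, 266. Column totals: 114, 95, 151, 101. Grand total N = 461.
Expected counts (row total × column total / N):
  Brand X, Under 25: 195×114/461 = 48.221
  Brand X, 25-44: 195×95/461 = 40.184
  Brand X, 45-64: 195×151/461 = 63.872
  Brand X, 65+: 195×101/461 = 42.722
  Brand Y, Under 25: 266×114/461 = 65.779
  Brand Y, 25-44: 266×95/461 = 54.816
  Brand Y, 45-64: 266×151/461 = 87.128
  Brand Y, 65+: 266×101/461 = 58.278
Contributions (O − E)²/E:
  (25 − 48.221)²/48.221 = 11.1822
  (77 − 40.184)²/40.184 = 33.7303
  (72 − 63.872)²/63.872 = 1.0343
  (21 − 42.722)²/42.722 = 11.0446
  (89 − 65.779)²/65.779 = 8.1974
  (18 − 54.816)²/54.816 = 24.7267
  (79 − 87.128)²/87.128 = 0.7582
  (80 − 58.278)²/58.278 = 8.0965
χ² = 11.1822 + 33.7303 + 1.0343 + 11.0446 + 8.1974 + 24.7267 + 0.7582 + 8.0965 = 98.77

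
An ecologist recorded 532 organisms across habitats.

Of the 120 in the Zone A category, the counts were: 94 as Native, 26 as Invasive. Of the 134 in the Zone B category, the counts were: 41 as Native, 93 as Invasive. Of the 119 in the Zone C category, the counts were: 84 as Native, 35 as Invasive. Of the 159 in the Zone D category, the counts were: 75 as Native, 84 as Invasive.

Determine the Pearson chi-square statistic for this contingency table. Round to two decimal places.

Row totals: 120, 134, 119, 159. Column totals: 294, 238. Grand total N = 532.
Expected counts (row total × column total / N):
  Zone A, Native: 120×294/532 = 66.316
  Zone A, Invasive: 120×238/532 = 53.684
  Zone B, Native: 134×294/532 = 74.053
  Zone B, Invasive: 134×238/532 = 59.947
  Zone C, Native: 119×294/532 = 65.763
  Zone C, Invasive: 119×238/532 = 53.237
  Zone D, Native: 159×294/532 = 87.868
  Zone D, Invasive: 159×238/532 = 71.132
Contributions (O − E)²/E:
  (94 − 66.316)²/66.316 = 11.5568
  (26 − 53.684)²/53.684 = 14.2762
  (41 − 74.053)²/74.053 = 14.7530
  (93 − 59.947)²/59.947 = 18.2244
  (84 − 65.763)²/65.763 = 5.0574
  (35 − 53.237)²/53.237 = 6.2473
  (75 − 87.868)²/87.868 = 1.8845
  (84 − 71.132)²/71.132 = 2.3279
χ² = 11.5568 + 14.2762 + 14.7530 + 18.2244 + 5.0574 + 6.2473 + 1.8845 + 2.3279 = 74.33

74.33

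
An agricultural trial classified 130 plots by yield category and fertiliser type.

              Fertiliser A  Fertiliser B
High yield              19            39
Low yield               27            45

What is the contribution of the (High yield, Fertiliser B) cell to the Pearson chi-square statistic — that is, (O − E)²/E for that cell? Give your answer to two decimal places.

Row total (High yield) = 58; column total (Fertiliser B) = 84; N = 130.
Expected count E = 58 × 84 / 130 = 37.477.
Contribution = (O − E)²/E = (39 − 37.477)² / 37.477 = 0.06.

0.06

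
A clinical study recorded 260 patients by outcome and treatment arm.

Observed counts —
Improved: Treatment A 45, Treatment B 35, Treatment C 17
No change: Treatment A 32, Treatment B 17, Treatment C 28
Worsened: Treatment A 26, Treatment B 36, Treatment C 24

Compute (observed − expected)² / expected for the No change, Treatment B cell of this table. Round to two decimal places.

3.15

Row total (No change) = 77; column total (Treatment B) = 88; N = 260.
Expected count E = 77 × 88 / 260 = 26.0615.
Contribution = (O − E)²/E = (17 − 26.0615)² / 26.0615 = 3.15.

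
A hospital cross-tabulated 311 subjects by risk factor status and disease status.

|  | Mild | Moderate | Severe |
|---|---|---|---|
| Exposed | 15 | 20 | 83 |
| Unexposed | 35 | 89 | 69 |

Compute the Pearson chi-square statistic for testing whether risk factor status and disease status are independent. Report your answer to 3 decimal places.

37.035

Row totals: 118, 193. Column totals: 50, 109, 152. Grand total N = 311.
Expected counts (row total × column total / N):
  Exposed, Mild: 118×50/311 = 18.9711
  Exposed, Moderate: 118×109/311 = 41.3569
  Exposed, Severe: 118×152/311 = 57.6720
  Unexposed, Mild: 193×50/311 = 31.0289
  Unexposed, Moderate: 193×109/311 = 67.6431
  Unexposed, Severe: 193×152/311 = 94.3280
Contributions (O − E)²/E:
  (15 − 18.9711)²/18.9711 = 0.8312
  (20 − 41.3569)²/41.3569 = 11.0288
  (83 − 57.6720)²/57.6720 = 11.1234
  (35 − 31.0289)²/31.0289 = 0.5082
  (89 − 67.6431)²/67.6431 = 6.7430
  (69 − 94.3280)²/94.3280 = 6.8008
χ² = 0.8312 + 11.0288 + 11.1234 + 0.5082 + 6.7430 + 6.8008 = 37.035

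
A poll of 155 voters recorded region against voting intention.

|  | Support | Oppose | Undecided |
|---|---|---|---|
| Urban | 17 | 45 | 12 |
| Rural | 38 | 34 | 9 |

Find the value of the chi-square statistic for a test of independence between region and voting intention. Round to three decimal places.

9.682

Row totals: 74, 81. Column totals: 55, 79, 21. Grand total N = 155.
Expected counts (row total × column total / N):
  Urban, Support: 74×55/155 = 26.2581
  Urban, Oppose: 74×79/155 = 37.7161
  Urban, Undecided: 74×21/155 = 10.0258
  Rural, Support: 81×55/155 = 28.7419
  Rural, Oppose: 81×79/155 = 41.2839
  Rural, Undecided: 81×21/155 = 10.9742
Contributions (O − E)²/E:
  (17 − 26.2581)²/26.2581 = 3.2642
  (45 − 37.7161)²/37.7161 = 1.4067
  (12 − 10.0258)²/10.0258 = 0.3887
  (38 − 28.7419)²/28.7419 = 2.9821
  (34 − 41.2839)²/41.2839 = 1.2851
  (9 − 10.9742)²/10.9742 = 0.3551
χ² = 3.2642 + 1.4067 + 0.3887 + 2.9821 + 1.2851 + 0.3551 = 9.682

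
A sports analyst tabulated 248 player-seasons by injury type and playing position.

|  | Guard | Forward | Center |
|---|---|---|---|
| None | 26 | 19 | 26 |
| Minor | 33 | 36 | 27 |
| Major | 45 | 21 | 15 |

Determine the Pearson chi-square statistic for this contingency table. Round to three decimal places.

Row totals: 71, 96, 81. Column totals: 104, 76, 68. Grand total N = 248.
Expected counts (row total × column total / N):
  None, Guard: 71×104/248 = 29.7742
  None, Forward: 71×76/248 = 21.7581
  None, Center: 71×68/248 = 19.4677
  Minor, Guard: 96×104/248 = 40.2581
  Minor, Forward: 96×76/248 = 29.4194
  Minor, Center: 96×68/248 = 26.3226
  Major, Guard: 81×104/248 = 33.9677
  Major, Forward: 81×76/248 = 24.8226
  Major, Center: 81×68/248 = 22.2097
Contributions (O − E)²/E:
  (26 − 29.7742)²/29.7742 = 0.4784
  (19 − 21.7581)²/21.7581 = 0.3496
  (26 − 19.4677)²/19.4677 = 2.1919
  (33 − 40.2581)²/40.2581 = 1.3086
  (36 − 29.4194)²/29.4194 = 1.4720
  (27 − 26.3226)²/26.3226 = 0.0174
  (45 − 33.9677)²/33.9677 = 3.5832
  (21 − 24.8226)²/24.8226 = 0.5887
  (15 − 22.2097)²/22.2097 = 2.3404
χ² = 0.4784 + 0.3496 + 2.1919 + 1.3086 + 1.4720 + 0.0174 + 3.5832 + 0.5887 + 2.3404 = 12.330

12.330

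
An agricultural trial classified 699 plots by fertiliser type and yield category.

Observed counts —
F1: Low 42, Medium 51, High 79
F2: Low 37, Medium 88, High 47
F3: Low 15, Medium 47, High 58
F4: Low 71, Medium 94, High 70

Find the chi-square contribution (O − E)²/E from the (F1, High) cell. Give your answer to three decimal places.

Row total (F1) = 172; column total (High) = 254; N = 699.
Expected count E = 172 × 254 / 699 = 62.5007.
Contribution = (O − E)²/E = (79 − 62.5007)² / 62.5007 = 4.356.

4.356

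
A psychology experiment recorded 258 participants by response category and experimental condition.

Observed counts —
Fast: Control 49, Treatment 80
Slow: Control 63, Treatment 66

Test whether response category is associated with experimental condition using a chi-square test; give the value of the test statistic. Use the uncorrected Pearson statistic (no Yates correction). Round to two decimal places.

3.09

Row totals: 129, 129. Column totals: 112, 146. Grand total N = 258.
Expected counts (row total × column total / N):
  Fast, Control: 129×112/258 = 56.000
  Fast, Treatment: 129×146/258 = 73.000
  Slow, Control: 129×112/258 = 56.000
  Slow, Treatment: 129×146/258 = 73.000
Contributions (O − E)²/E:
  (49 − 56.000)²/56.000 = 0.8750
  (80 − 73.000)²/73.000 = 0.6712
  (63 − 56.000)²/56.000 = 0.8750
  (66 − 73.000)²/73.000 = 0.6712
χ² = 0.8750 + 0.6712 + 0.8750 + 0.6712 = 3.09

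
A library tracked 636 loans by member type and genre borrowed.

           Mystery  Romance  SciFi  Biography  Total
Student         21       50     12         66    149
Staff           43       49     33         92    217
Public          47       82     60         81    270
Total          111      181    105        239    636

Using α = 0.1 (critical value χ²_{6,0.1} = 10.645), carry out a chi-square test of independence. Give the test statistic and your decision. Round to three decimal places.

25.269; reject H₀

Grand total N = 636.
Expected counts (row total × column total / N):
  Student, Mystery: 149×111/636 = 26.0047
  Student, Romance: 149×181/636 = 42.4041
  Student, SciFi: 149×105/636 = 24.5991
  Student, Biography: 149×239/636 = 55.9921
  Staff, Mystery: 217×111/636 = 37.8726
  Staff, Romance: 217×181/636 = 61.7563
  Staff, SciFi: 217×105/636 = 35.8255
  Staff, Biography: 217×239/636 = 81.5456
  Public, Mystery: 270×111/636 = 47.1226
  Public, Romance: 270×181/636 = 76.8396
  Public, SciFi: 270×105/636 = 44.5755
  Public, Biography: 270×239/636 = 101.4623
Contributions (O − E)²/E:
  (21 − 26.0047)²/26.0047 = 0.9632
  (50 − 42.4041)²/42.4041 = 1.3607
  (12 − 24.5991)²/24.5991 = 6.4530
  (66 − 55.9921)²/55.9921 = 1.7888
  (43 − 37.8726)²/37.8726 = 0.6942
  (49 − 61.7563)²/61.7563 = 2.6349
  (33 − 35.8255)²/35.8255 = 0.2228
  (92 − 81.5456)²/81.5456 = 1.3403
  (47 − 47.1226)²/47.1226 = 0.0003
  (82 − 76.8396)²/76.8396 = 0.3466
  (60 − 44.5755)²/44.5755 = 5.3374
  (81 − 101.4623)²/101.4623 = 4.1267
χ² = 0.9632 + 1.3607 + 6.4530 + 1.7888 + 0.6942 + 2.6349 + 0.2228 + 1.3403 + 0.0003 + 0.3466 + 5.3374 + 4.1267 = 25.269
df = (3−1)(4−1) = 6. Since 25.269 > 10.645, reject the null hypothesis of independence at α = 0.1.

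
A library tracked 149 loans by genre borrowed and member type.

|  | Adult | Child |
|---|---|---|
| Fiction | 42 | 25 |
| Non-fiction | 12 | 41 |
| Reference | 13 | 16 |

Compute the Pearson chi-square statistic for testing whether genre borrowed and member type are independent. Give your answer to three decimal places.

19.176

Row totals: 67, 53, 29. Column totals: 67, 82. Grand total N = 149.
Expected counts (row total × column total / N):
  Fiction, Adult: 67×67/149 = 30.1275
  Fiction, Child: 67×82/149 = 36.8725
  Non-fiction, Adult: 53×67/149 = 23.8322
  Non-fiction, Child: 53×82/149 = 29.1678
  Reference, Adult: 29×67/149 = 13.0403
  Reference, Child: 29×82/149 = 15.9597
Contributions (O − E)²/E:
  (42 − 30.1275)²/30.1275 = 4.6787
  (25 − 36.8725)²/36.8725 = 3.8228
  (12 − 23.8322)²/23.8322 = 5.8744
  (41 − 29.1678)²/29.1678 = 4.7998
  (13 − 13.0403)²/13.0403 = 0.0001
  (16 − 15.9597)²/15.9597 = 0.0001
χ² = 4.6787 + 3.8228 + 5.8744 + 4.7998 + 0.0001 + 0.0001 = 19.176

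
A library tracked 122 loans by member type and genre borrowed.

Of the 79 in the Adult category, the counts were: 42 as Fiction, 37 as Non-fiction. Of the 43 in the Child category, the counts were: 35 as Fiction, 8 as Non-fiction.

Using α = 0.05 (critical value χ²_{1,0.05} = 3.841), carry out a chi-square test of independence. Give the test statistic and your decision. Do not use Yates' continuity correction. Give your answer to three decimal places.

Row totals: 79, 43. Column totals: 77, 45. Grand total N = 122.
Expected counts (row total × column total / N):
  Adult, Fiction: 79×77/122 = 49.860656
  Adult, Non-fiction: 79×45/122 = 29.139344
  Child, Fiction: 43×77/122 = 27.139344
  Child, Non-fiction: 43×45/122 = 15.860656
Contributions (O − E)²/E:
  (42 − 49.860656)²/49.860656 = 1.2393
  (37 − 29.139344)²/29.139344 = 2.1205
  (35 − 27.139344)²/27.139344 = 2.2768
  (8 − 15.860656)²/15.860656 = 3.8958
χ² = 1.2393 + 2.1205 + 2.2768 + 3.8958 = 9.532
df = (2−1)(2−1) = 1. Since 9.532 > 3.841, reject the null hypothesis of independence at α = 0.05.

9.532; reject H₀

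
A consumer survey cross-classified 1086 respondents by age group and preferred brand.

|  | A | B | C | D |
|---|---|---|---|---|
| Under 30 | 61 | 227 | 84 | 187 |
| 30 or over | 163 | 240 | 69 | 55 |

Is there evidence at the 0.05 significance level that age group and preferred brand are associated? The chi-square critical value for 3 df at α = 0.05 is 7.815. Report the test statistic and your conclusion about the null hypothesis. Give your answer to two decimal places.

119.44; reject H₀

Row totals: 559, 527. Column totals: 224, 467, 153, 242. Grand total N = 1086.
Expected counts (row total × column total / N):
  Under 30, A: 559×224/1086 = 115.300
  Under 30, B: 559×467/1086 = 240.380
  Under 30, C: 559×153/1086 = 78.754
  Under 30, D: 559×242/1086 = 124.565
  30 or over, A: 527×224/1086 = 108.700
  30 or over, B: 527×467/1086 = 226.620
  30 or over, C: 527×153/1086 = 74.246
  30 or over, D: 527×242/1086 = 117.435
Contributions (O − E)²/E:
  (61 − 115.300)²/115.300 = 25.5723
  (227 − 240.380)²/240.380 = 0.7448
  (84 − 78.754)²/78.754 = 0.3494
  (187 − 124.565)²/124.565 = 31.2939
  (163 − 108.700)²/108.700 = 27.1250
  (240 − 226.620)²/226.620 = 0.7900
  (69 − 74.246)²/74.246 = 0.3707
  (55 − 117.435)²/117.435 = 33.1939
χ² = 25.5723 + 0.7448 + 0.3494 + 31.2939 + 27.1250 + 0.7900 + 0.3707 + 33.1939 = 119.44
df = (2−1)(4−1) = 3. Since 119.44 > 7.815, reject the null hypothesis of independence at α = 0.05.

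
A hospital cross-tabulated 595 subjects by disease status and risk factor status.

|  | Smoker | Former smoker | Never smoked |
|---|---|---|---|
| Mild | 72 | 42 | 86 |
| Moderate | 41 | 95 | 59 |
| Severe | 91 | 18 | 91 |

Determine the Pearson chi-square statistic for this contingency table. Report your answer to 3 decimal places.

86.877

Row totals: 200, 195, 200. Column totals: 204, 155, 236. Grand total N = 595.
Expected counts (row total × column total / N):
  Mild, Smoker: 200×204/595 = 68.5714
  Mild, Former smoker: 200×155/595 = 52.1008
  Mild, Never smoked: 200×236/595 = 79.3277
  Moderate, Smoker: 195×204/595 = 66.8571
  Moderate, Former smoker: 195×155/595 = 50.7983
  Moderate, Never smoked: 195×236/595 = 77.3445
  Severe, Smoker: 200×204/595 = 68.5714
  Severe, Former smoker: 200×155/595 = 52.1008
  Severe, Never smoked: 200×236/595 = 79.3277
Contributions (O − E)²/E:
  (72 − 68.5714)²/68.5714 = 0.1714
  (42 − 52.1008)²/52.1008 = 1.9582
  (86 − 79.3277)²/79.3277 = 0.5612
  (41 − 66.8571)²/66.8571 = 10.0003
  (95 − 50.7983)²/50.7983 = 38.4617
  (59 − 77.3445)²/77.3445 = 4.3509
  (91 − 68.5714)²/68.5714 = 7.3360
  (18 − 52.1008)²/52.1008 = 22.3195
  (91 − 79.3277)²/79.3277 = 1.7175
χ² = 0.1714 + 1.9582 + 0.5612 + 10.0003 + 38.4617 + 4.3509 + 7.3360 + 22.3195 + 1.7175 = 86.877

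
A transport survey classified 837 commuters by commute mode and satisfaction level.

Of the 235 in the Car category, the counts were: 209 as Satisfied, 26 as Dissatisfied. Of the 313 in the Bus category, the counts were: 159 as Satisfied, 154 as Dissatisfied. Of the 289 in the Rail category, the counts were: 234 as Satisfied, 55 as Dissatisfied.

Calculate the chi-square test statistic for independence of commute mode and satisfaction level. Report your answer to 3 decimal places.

Row totals: 235, 313, 289. Column totals: 602, 235. Grand total N = 837.
Expected counts (row total × column total / N):
  Car, Satisfied: 235×602/837 = 169.0203
  Car, Dissatisfied: 235×235/837 = 65.9797
  Bus, Satisfied: 313×602/837 = 225.1207
  Bus, Dissatisfied: 313×235/837 = 87.8793
  Rail, Satisfied: 289×602/837 = 207.8590
  Rail, Dissatisfied: 289×235/837 = 81.1410
Contributions (O − E)²/E:
  (209 − 169.0203)²/169.0203 = 9.4567
  (26 − 65.9797)²/65.9797 = 24.2253
  (159 − 225.1207)²/225.1207 = 19.4205
  (154 − 87.8793)²/87.8793 = 49.7495
  (234 − 207.8590)²/207.8590 = 3.2876
  (55 − 81.1410)²/81.1410 = 8.4218
χ² = 9.4567 + 24.2253 + 19.4205 + 49.7495 + 3.2876 + 8.4218 = 114.561

114.561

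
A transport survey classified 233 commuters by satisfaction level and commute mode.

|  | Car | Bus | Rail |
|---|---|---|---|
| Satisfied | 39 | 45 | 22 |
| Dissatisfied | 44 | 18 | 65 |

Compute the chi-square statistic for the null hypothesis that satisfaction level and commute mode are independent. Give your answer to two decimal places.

Row totals: 106, 127. Column totals: 83, 63, 87. Grand total N = 233.
Expected counts (row total × column total / N):
  Satisfied, Car: 106×83/233 = 37.760
  Satisfied, Bus: 106×63/233 = 28.661
  Satisfied, Rail: 106×87/233 = 39.579
  Dissatisfied, Car: 127×83/233 = 45.240
  Dissatisfied, Bus: 127×63/233 = 34.339
  Dissatisfied, Rail: 127×87/233 = 47.421
Contributions (O − E)²/E:
  (39 − 37.760)²/37.760 = 0.0407
  (45 − 28.661)²/28.661 = 9.3145
  (22 − 39.579)²/39.579 = 7.8077
  (44 − 45.240)²/45.240 = 0.0340
  (18 − 34.339)²/34.339 = 7.7743
  (65 − 47.421)²/47.421 = 6.5165
χ² = 0.0407 + 9.3145 + 7.8077 + 0.0340 + 7.7743 + 6.5165 = 31.49

31.49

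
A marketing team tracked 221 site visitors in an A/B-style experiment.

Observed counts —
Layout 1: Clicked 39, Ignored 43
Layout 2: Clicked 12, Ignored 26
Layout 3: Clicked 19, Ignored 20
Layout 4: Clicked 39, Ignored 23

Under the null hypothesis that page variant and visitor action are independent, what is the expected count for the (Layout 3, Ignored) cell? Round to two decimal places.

Row total (Layout 3) = 39; column total (Ignored) = 112; grand total N = 221.
Expected count = (row total × column total) / N = 39 × 112 / 221 = 19.76.

19.76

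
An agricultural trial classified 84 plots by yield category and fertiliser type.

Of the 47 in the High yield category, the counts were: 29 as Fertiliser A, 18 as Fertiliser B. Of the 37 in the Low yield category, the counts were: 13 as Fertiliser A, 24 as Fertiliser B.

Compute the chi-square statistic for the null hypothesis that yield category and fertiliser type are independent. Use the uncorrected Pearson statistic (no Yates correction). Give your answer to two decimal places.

Row totals: 47, 37. Column totals: 42, 42. Grand total N = 84.
Expected counts (row total × column total / N):
  High yield, Fertiliser A: 47×42/84 = 23.500
  High yield, Fertiliser B: 47×42/84 = 23.500
  Low yield, Fertiliser A: 37×42/84 = 18.500
  Low yield, Fertiliser B: 37×42/84 = 18.500
Contributions (O − E)²/E:
  (29 − 23.500)²/23.500 = 1.2872
  (18 − 23.500)²/23.500 = 1.2872
  (13 − 18.500)²/18.500 = 1.6351
  (24 − 18.500)²/18.500 = 1.6351
χ² = 1.2872 + 1.2872 + 1.6351 + 1.6351 = 5.84

5.84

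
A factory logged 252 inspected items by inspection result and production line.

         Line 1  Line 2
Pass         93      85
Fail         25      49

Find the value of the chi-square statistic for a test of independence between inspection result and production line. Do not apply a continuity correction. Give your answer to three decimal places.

Row totals: 178, 74. Column totals: 118, 134. Grand total N = 252.
Expected counts (row total × column total / N):
  Pass, Line 1: 178×118/252 = 83.3492
  Pass, Line 2: 178×134/252 = 94.6508
  Fail, Line 1: 74×118/252 = 34.6508
  Fail, Line 2: 74×134/252 = 39.3492
Contributions (O − E)²/E:
  (93 − 83.3492)²/83.3492 = 1.1174
  (85 − 94.6508)²/94.6508 = 0.9840
  (25 − 34.6508)²/34.6508 = 2.6879
  (49 − 39.3492)²/39.3492 = 2.3670
χ² = 1.1174 + 0.9840 + 2.6879 + 2.3670 = 7.156

7.156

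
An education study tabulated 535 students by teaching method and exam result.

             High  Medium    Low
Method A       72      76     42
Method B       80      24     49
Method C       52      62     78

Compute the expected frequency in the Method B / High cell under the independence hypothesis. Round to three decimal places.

58.340

Row total (Method B) = 153; column total (High) = 204; grand total N = 535.
Expected count = (row total × column total) / N = 153 × 204 / 535 = 58.340.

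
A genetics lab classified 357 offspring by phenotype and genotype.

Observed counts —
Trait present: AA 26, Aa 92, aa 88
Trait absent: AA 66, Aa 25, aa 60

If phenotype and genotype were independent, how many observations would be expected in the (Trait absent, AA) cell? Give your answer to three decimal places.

Row total (Trait absent) = 151; column total (AA) = 92; grand total N = 357.
Expected count = (row total × column total) / N = 151 × 92 / 357 = 38.913.

38.913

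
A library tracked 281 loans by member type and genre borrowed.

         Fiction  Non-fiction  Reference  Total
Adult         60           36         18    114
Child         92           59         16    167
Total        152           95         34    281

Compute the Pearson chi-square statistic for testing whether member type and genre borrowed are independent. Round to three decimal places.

Grand total N = 281.
Expected counts (row total × column total / N):
  Adult, Fiction: 114×152/281 = 61.6655
  Adult, Non-fiction: 114×95/281 = 38.5409
  Adult, Reference: 114×34/281 = 13.7936
  Child, Fiction: 167×152/281 = 90.3345
  Child, Non-fiction: 167×95/281 = 56.4591
  Child, Reference: 167×34/281 = 20.2064
Contributions (O − E)²/E:
  (60 − 61.6655)²/61.6655 = 0.0450
  (36 − 38.5409)²/38.5409 = 0.1675
  (18 − 13.7936)²/13.7936 = 1.2828
  (92 − 90.3345)²/90.3345 = 0.0307
  (59 − 56.4591)²/56.4591 = 0.1144
  (16 − 20.2064)²/20.2064 = 0.8757
χ² = 0.0450 + 0.1675 + 1.2828 + 0.0307 + 0.1144 + 0.8757 = 2.516

2.516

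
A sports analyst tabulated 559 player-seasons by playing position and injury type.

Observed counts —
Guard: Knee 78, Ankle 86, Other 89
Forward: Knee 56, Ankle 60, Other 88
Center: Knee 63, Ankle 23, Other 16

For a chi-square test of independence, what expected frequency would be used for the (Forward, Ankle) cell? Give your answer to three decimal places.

Row total (Forward) = 204; column total (Ankle) = 169; grand total N = 559.
Expected count = (row total × column total) / N = 204 × 169 / 559 = 61.674.

61.674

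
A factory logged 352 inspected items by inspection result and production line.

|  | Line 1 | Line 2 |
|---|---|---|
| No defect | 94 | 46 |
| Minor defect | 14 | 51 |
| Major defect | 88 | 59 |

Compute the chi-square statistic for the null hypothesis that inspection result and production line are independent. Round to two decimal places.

39.20

Row totals: 140, 65, 147. Column totals: 196, 156. Grand total N = 352.
Expected counts (row total × column total / N):
  No defect, Line 1: 140×196/352 = 77.955
  No defect, Line 2: 140×156/352 = 62.045
  Minor defect, Line 1: 65×196/352 = 36.193
  Minor defect, Line 2: 65×156/352 = 28.807
  Major defect, Line 1: 147×196/352 = 81.852
  Major defect, Line 2: 147×156/352 = 65.148
Contributions (O − E)²/E:
  (94 − 77.955)²/77.955 = 3.3024
  (46 − 62.045)²/62.045 = 4.1493
  (14 − 36.193)²/36.193 = 13.6084
  (51 − 28.807)²/28.807 = 17.0976
  (88 − 81.852)²/81.852 = 0.4618
  (59 − 65.148)²/65.148 = 0.5802
χ² = 3.3024 + 4.1493 + 13.6084 + 17.0976 + 0.4618 + 0.5802 = 39.20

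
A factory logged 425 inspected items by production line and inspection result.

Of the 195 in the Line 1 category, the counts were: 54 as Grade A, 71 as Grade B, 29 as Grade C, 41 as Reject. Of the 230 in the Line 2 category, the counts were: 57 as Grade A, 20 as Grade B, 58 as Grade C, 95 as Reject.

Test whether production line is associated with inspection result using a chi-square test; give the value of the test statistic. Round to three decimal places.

57.277

Row totals: 195, 230. Column totals: 111, 91, 87, 136. Grand total N = 425.
Expected counts (row total × column total / N):
  Line 1, Grade A: 195×111/425 = 50.9294
  Line 1, Grade B: 195×91/425 = 41.7529
  Line 1, Grade C: 195×87/425 = 39.9176
  Line 1, Reject: 195×136/425 = 62.4000
  Line 2, Grade A: 230×111/425 = 60.0706
  Line 2, Grade B: 230×91/425 = 49.2471
  Line 2, Grade C: 230×87/425 = 47.0824
  Line 2, Reject: 230×136/425 = 73.6000
Contributions (O − E)²/E:
  (54 − 50.9294)²/50.9294 = 0.1851
  (71 − 41.7529)²/41.7529 = 20.4870
  (29 − 39.9176)²/39.9176 = 2.9860
  (41 − 62.4000)²/62.4000 = 7.3391
  (57 − 60.0706)²/60.0706 = 0.1570
  (20 − 49.2471)²/49.2471 = 17.3694
  (58 − 47.0824)²/47.0824 = 2.5316
  (95 − 73.6000)²/73.6000 = 6.2223
χ² = 0.1851 + 20.4870 + 2.9860 + 7.3391 + 0.1570 + 17.3694 + 2.5316 + 6.2223 = 57.277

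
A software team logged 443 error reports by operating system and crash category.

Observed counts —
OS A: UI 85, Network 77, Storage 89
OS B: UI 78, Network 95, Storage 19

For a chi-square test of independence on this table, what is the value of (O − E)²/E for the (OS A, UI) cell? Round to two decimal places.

Row total (OS A) = 251; column total (UI) = 163; N = 443.
Expected count E = 251 × 163 / 443 = 92.354.
Contribution = (O − E)²/E = (85 − 92.354)² / 92.354 = 0.59.

0.59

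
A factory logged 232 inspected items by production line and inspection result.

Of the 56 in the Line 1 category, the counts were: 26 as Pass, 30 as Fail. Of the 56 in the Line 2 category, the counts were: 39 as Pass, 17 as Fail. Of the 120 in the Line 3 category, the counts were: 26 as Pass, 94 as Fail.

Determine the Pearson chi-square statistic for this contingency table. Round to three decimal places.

Row totals: 56, 56, 120. Column totals: 91, 141. Grand total N = 232.
Expected counts (row total × column total / N):
  Line 1, Pass: 56×91/232 = 21.9655
  Line 1, Fail: 56×141/232 = 34.0345
  Line 2, Pass: 56×91/232 = 21.9655
  Line 2, Fail: 56×141/232 = 34.0345
  Line 3, Pass: 120×91/232 = 47.0690
  Line 3, Fail: 120×141/232 = 72.9310
Contributions (O − E)²/E:
  (26 − 21.9655)²/21.9655 = 0.7410
  (30 − 34.0345)²/34.0345 = 0.4783
  (39 − 21.9655)²/21.9655 = 13.2105
  (17 − 34.0345)²/34.0345 = 8.5259
  (26 − 47.0690)²/47.0690 = 9.4309
  (94 − 72.9310)²/72.9310 = 6.0866
χ² = 0.7410 + 0.4783 + 13.2105 + 8.5259 + 9.4309 + 6.0866 = 38.473

38.473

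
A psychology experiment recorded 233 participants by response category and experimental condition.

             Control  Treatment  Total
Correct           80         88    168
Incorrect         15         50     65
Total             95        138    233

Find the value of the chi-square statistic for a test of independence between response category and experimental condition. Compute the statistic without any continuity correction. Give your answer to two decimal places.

Grand total N = 233.
Expected counts (row total × column total / N):
  Correct, Control: 168×95/233 = 68.498
  Correct, Treatment: 168×138/233 = 99.502
  Incorrect, Control: 65×95/233 = 26.502
  Incorrect, Treatment: 65×138/233 = 38.498
Contributions (O − E)²/E:
  (80 − 68.498)²/68.498 = 1.9314
  (88 − 99.502)²/99.502 = 1.3296
  (15 − 26.502)²/26.502 = 4.9919
  (50 − 38.498)²/38.498 = 3.4364
χ² = 1.9314 + 1.3296 + 4.9919 + 3.4364 = 11.69

11.69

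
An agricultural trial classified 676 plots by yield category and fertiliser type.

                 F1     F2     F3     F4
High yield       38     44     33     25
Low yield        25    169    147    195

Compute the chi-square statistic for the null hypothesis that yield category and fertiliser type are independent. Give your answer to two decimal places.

Row totals: 140, 536. Column totals: 63, 213, 180, 220. Grand total N = 676.
Expected counts (row total × column total / N):
  High yield, F1: 140×63/676 = 13.047
  High yield, F2: 140×213/676 = 44.112
  High yield, F3: 140×180/676 = 37.278
  High yield, F4: 140×220/676 = 45.562
  Low yield, F1: 536×63/676 = 49.953
  Low yield, F2: 536×213/676 = 168.888
  Low yield, F3: 536×180/676 = 142.722
  Low yield, F4: 536×220/676 = 174.438
Contributions (O − E)²/E:
  (38 − 13.047)²/13.047 = 47.7238
  (44 − 44.112)²/44.112 = 0.0003
  (33 − 37.278)²/37.278 = 0.4909
  (25 − 45.562)²/45.562 = 9.2796
  (25 − 49.953)²/49.953 = 12.4648
  (169 − 168.888)²/168.888 = 0.0001
  (147 − 142.722)²/142.722 = 0.1282
  (195 − 174.438)²/174.438 = 2.4238
χ² = 47.7238 + 0.0003 + 0.4909 + 9.2796 + 12.4648 + 0.0001 + 0.1282 + 2.4238 = 72.51

72.51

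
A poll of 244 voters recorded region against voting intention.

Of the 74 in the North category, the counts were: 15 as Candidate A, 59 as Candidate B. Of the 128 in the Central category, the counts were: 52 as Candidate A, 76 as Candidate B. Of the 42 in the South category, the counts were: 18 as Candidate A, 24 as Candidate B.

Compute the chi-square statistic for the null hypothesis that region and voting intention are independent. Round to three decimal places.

Row totals: 74, 128, 42. Column totals: 85, 159. Grand total N = 244.
Expected counts (row total × column total / N):
  North, Candidate A: 74×85/244 = 25.7787
  North, Candidate B: 74×159/244 = 48.2213
  Central, Candidate A: 128×85/244 = 44.5902
  Central, Candidate B: 128×159/244 = 83.4098
  South, Candidate A: 42×85/244 = 14.6311
  South, Candidate B: 42×159/244 = 27.3689
Contributions (O − E)²/E:
  (15 − 25.7787)²/25.7787 = 4.5068
  (59 − 48.2213)²/48.2213 = 2.4093
  (52 − 44.5902)²/44.5902 = 1.2313
  (76 − 83.4098)²/83.4098 = 0.6583
  (18 − 14.6311)²/14.6311 = 0.7757
  (24 − 27.3689)²/27.3689 = 0.4147
χ² = 4.5068 + 2.4093 + 1.2313 + 0.6583 + 0.7757 + 0.4147 = 9.996

9.996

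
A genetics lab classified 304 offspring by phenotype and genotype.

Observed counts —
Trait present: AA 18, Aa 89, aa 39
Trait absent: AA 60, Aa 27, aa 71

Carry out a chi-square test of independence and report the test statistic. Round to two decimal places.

Row totals: 146, 158. Column totals: 78, 116, 110. Grand total N = 304.
Expected counts (row total × column total / N):
  Trait present, AA: 146×78/304 = 37.461
  Trait present, Aa: 146×116/304 = 55.711
  Trait present, aa: 146×110/304 = 52.829
  Trait absent, AA: 158×78/304 = 40.539
  Trait absent, Aa: 158×116/304 = 60.289
  Trait absent, aa: 158×110/304 = 57.171
Contributions (O − E)²/E:
  (18 − 37.461)²/37.461 = 10.1100
  (89 − 55.711)²/55.711 = 19.8912
  (39 − 52.829)²/52.829 = 3.6200
  (60 − 40.539)²/40.539 = 9.3424
  (27 − 60.289)²/60.289 = 18.3808
  (71 − 57.171)²/57.171 = 3.3451
χ² = 10.1100 + 19.8912 + 3.6200 + 9.3424 + 18.3808 + 3.3451 = 64.69

64.69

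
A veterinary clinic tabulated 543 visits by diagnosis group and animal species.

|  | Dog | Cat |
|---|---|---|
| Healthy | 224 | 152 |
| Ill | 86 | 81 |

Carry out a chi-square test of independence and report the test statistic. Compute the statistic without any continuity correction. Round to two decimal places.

3.08

Row totals: 376, 167. Column totals: 310, 233. Grand total N = 543.
Expected counts (row total × column total / N):
  Healthy, Dog: 376×310/543 = 214.659
  Healthy, Cat: 376×233/543 = 161.341
  Ill, Dog: 167×310/543 = 95.341
  Ill, Cat: 167×233/543 = 71.659
Contributions (O − E)²/E:
  (224 − 214.659)²/214.659 = 0.4065
  (152 − 161.341)²/161.341 = 0.5408
  (86 − 95.341)²/95.341 = 0.9152
  (81 − 71.659)²/71.659 = 1.2176
χ² = 0.4065 + 0.5408 + 0.9152 + 1.2176 = 3.08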